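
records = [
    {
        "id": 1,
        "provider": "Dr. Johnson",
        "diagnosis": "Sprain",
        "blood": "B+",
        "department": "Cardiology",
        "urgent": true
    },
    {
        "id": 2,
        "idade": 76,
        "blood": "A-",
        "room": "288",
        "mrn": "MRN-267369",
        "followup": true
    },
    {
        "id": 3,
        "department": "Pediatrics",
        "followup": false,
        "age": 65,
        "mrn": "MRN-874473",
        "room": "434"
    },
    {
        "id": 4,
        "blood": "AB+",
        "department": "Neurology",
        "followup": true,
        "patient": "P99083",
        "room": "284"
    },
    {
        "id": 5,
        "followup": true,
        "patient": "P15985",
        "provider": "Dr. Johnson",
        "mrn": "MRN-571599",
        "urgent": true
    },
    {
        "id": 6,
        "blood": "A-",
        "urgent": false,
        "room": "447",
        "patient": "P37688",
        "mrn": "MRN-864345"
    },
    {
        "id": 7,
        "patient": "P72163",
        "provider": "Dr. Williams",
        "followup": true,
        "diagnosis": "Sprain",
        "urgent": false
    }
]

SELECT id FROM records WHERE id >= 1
[1, 2, 3, 4, 5, 6, 7]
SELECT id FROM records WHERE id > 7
[]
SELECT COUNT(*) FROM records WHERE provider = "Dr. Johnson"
2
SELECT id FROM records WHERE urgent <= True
[1, 5, 6, 7]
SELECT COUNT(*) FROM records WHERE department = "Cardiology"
1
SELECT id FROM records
[1, 2, 3, 4, 5, 6, 7]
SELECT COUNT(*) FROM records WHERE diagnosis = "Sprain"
2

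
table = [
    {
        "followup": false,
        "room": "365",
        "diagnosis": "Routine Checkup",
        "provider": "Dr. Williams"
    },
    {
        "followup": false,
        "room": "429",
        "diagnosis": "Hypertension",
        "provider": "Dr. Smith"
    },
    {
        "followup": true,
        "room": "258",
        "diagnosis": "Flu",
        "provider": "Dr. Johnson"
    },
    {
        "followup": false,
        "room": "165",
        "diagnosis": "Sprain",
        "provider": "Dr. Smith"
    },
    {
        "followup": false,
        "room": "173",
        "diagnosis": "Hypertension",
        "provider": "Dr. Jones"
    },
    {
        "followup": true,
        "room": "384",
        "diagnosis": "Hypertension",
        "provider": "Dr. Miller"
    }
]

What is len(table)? 6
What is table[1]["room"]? "429"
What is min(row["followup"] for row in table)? False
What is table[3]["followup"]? False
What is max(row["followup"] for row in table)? True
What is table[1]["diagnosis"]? "Hypertension"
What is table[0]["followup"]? False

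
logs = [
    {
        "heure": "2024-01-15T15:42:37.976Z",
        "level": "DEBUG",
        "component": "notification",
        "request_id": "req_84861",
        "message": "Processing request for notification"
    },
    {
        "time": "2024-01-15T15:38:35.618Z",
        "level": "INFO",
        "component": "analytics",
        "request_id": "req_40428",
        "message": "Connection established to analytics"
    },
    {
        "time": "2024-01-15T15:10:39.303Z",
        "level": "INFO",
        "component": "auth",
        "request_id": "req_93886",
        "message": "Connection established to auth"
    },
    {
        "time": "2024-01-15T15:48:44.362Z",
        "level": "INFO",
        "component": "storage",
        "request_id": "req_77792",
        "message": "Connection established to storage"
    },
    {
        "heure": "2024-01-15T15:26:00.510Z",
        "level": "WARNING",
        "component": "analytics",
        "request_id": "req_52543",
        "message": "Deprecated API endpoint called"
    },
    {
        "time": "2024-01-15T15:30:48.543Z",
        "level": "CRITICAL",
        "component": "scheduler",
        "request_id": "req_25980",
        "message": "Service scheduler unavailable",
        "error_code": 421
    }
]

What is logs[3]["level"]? "INFO"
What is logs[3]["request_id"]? "req_77792"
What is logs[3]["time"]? "2024-01-15T15:48:44.362Z"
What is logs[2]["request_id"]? "req_93886"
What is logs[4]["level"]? "WARNING"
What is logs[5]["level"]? "CRITICAL"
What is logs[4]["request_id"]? "req_52543"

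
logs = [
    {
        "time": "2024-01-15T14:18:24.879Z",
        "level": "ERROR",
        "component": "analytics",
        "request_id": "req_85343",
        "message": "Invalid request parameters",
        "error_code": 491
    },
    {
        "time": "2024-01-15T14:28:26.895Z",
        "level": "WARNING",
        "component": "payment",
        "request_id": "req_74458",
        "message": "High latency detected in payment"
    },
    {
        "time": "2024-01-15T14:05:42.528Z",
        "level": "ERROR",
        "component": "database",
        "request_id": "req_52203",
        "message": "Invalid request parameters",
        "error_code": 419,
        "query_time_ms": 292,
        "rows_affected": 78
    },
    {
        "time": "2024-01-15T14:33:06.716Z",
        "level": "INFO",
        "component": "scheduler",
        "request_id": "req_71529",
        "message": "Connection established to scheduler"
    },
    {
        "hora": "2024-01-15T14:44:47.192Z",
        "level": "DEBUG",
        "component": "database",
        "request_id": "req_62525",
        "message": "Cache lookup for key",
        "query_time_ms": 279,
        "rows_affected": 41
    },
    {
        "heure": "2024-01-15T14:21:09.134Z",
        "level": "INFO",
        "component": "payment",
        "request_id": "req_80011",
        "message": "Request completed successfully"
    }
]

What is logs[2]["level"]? "ERROR"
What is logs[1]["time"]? "2024-01-15T14:28:26.895Z"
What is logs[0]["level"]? "ERROR"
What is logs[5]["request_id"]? "req_80011"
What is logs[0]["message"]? "Invalid request parameters"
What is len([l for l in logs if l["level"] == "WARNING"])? 1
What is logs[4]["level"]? "DEBUG"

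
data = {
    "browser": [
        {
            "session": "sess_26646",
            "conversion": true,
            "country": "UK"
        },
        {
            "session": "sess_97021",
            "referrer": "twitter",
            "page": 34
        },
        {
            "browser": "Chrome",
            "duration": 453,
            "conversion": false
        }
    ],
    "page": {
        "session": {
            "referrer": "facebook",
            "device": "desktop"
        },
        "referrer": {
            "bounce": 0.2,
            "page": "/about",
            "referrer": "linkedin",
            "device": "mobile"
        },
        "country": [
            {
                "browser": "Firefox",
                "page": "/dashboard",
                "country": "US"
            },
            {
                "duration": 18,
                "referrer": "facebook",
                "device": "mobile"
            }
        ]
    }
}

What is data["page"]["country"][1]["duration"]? 18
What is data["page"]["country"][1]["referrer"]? "facebook"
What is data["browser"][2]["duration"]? 453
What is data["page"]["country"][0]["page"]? "/dashboard"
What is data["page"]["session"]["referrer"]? "facebook"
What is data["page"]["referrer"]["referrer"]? "linkedin"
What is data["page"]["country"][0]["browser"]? "Firefox"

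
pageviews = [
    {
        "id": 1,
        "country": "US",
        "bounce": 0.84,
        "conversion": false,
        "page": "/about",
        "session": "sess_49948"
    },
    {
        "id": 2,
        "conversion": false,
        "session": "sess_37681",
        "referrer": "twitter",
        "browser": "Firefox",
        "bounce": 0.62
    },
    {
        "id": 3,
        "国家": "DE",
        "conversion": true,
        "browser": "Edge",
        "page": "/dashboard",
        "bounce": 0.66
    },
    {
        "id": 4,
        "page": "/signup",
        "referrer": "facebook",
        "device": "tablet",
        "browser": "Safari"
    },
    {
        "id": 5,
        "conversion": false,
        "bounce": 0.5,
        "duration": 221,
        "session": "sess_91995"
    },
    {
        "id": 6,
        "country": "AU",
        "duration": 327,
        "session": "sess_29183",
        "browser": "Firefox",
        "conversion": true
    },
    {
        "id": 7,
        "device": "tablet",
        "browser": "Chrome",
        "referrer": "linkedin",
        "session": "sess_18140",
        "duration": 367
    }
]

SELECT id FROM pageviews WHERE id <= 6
[1, 2, 3, 4, 5, 6]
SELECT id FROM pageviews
[1, 2, 3, 4, 5, 6, 7]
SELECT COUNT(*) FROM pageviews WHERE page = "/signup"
1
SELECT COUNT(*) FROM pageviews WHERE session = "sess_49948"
1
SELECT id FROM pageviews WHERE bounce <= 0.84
[1, 2, 3, 5]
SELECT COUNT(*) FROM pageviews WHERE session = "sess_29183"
1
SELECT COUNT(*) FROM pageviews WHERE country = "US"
1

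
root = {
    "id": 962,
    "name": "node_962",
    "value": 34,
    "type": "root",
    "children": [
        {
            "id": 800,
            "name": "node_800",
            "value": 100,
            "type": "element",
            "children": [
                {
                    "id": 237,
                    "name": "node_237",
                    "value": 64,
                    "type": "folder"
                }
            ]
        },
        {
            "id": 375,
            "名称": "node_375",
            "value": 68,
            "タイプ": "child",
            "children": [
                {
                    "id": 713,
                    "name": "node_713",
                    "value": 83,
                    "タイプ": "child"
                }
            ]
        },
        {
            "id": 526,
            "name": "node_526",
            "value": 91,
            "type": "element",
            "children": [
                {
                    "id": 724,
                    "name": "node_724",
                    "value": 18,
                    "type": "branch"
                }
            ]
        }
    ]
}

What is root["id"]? 962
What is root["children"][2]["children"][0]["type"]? "branch"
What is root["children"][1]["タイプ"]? "child"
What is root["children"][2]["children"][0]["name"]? "node_724"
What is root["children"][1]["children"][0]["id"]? 713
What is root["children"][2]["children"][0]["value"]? 18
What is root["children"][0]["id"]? 800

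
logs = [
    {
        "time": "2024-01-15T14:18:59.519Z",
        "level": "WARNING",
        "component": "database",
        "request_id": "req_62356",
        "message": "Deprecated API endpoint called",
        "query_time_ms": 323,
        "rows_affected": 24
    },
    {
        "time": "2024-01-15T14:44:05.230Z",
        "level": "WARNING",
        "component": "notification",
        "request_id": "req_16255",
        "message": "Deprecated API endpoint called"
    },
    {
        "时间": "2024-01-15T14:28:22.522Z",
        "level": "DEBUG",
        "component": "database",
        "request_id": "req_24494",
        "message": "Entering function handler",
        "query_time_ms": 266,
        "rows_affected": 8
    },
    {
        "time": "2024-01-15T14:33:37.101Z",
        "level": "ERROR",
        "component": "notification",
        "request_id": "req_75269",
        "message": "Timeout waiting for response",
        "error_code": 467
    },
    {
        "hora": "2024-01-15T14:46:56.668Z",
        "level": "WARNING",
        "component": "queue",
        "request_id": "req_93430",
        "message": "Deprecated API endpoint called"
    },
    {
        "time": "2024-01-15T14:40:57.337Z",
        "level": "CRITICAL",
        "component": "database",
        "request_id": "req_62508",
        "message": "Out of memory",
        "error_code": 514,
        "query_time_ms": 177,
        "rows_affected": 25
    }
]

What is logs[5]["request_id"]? "req_62508"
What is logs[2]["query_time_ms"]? 266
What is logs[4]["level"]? "WARNING"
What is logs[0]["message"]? "Deprecated API endpoint called"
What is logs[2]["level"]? "DEBUG"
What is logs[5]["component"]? "database"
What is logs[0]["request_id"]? "req_62356"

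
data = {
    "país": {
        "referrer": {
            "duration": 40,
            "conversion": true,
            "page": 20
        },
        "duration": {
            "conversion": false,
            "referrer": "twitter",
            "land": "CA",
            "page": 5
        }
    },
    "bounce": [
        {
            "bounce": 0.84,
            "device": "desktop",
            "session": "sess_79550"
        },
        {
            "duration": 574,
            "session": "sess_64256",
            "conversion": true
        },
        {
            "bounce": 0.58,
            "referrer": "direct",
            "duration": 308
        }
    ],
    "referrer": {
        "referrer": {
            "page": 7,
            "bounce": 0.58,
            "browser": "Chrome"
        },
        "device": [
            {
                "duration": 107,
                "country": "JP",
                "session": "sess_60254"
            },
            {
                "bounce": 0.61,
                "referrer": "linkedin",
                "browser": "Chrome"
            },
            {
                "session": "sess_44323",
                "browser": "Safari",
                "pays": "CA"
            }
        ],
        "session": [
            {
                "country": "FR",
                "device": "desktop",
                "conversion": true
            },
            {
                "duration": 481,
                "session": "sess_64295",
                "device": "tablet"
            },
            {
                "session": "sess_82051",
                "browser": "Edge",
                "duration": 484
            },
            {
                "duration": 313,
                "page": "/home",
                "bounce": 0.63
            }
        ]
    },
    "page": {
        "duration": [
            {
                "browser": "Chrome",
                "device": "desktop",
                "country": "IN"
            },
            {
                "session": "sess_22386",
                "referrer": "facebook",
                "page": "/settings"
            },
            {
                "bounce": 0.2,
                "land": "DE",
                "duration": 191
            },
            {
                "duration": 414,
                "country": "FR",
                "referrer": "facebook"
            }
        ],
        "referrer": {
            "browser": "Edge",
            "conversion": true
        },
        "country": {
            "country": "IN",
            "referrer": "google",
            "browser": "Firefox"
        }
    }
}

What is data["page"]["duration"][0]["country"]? "IN"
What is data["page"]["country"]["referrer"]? "google"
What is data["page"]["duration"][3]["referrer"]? "facebook"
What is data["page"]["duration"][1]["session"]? "sess_22386"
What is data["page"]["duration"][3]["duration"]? 414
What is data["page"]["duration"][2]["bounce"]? 0.2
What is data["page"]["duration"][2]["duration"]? 191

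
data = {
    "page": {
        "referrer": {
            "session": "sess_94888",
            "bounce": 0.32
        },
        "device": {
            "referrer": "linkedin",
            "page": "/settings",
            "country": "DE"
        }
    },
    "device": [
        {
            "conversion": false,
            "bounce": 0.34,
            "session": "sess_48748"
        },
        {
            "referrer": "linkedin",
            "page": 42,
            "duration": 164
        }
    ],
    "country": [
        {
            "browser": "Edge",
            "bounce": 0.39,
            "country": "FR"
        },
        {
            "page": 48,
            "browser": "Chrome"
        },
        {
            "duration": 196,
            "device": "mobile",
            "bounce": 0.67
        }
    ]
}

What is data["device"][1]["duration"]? 164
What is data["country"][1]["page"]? 48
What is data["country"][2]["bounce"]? 0.67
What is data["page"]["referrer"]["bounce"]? 0.32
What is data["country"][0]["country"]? "FR"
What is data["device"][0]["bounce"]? 0.34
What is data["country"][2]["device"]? "mobile"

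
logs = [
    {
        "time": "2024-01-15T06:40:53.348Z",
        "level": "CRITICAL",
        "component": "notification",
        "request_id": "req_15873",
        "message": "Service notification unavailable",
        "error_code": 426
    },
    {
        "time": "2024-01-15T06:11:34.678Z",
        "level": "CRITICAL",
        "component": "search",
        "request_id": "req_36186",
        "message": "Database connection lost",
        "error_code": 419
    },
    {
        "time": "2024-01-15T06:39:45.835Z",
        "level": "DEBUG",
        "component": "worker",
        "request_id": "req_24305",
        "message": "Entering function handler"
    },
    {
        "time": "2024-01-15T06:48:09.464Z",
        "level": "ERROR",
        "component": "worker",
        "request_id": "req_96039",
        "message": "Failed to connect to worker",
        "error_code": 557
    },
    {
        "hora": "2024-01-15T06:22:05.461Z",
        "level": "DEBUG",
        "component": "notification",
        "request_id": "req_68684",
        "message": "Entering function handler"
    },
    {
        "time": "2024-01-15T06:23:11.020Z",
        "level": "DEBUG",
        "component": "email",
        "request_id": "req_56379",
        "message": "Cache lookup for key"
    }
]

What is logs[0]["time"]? "2024-01-15T06:40:53.348Z"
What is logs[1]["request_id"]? "req_36186"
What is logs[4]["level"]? "DEBUG"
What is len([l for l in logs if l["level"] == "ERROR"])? 1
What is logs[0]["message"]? "Service notification unavailable"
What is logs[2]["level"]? "DEBUG"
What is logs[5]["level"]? "DEBUG"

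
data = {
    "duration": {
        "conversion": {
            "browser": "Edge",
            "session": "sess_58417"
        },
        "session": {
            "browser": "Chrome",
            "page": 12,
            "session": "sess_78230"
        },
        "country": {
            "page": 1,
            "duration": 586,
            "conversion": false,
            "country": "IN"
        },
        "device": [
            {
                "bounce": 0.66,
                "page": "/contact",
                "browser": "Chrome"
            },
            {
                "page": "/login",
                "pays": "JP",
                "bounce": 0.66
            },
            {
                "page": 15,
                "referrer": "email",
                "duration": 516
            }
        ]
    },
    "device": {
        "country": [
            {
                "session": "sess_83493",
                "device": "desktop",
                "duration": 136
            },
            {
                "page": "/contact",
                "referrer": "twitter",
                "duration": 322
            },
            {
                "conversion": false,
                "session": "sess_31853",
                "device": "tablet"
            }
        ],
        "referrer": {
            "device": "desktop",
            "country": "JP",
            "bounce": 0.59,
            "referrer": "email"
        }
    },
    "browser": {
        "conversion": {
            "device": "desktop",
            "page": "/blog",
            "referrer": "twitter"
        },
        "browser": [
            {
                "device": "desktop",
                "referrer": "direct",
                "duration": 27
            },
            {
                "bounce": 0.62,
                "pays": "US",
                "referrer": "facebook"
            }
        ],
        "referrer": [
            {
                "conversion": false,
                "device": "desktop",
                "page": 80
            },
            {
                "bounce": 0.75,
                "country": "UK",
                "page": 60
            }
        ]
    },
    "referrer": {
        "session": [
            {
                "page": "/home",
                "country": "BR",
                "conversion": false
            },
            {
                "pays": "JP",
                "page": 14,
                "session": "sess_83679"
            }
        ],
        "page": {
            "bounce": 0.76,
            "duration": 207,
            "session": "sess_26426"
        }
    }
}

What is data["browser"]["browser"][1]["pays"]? "US"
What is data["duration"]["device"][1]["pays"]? "JP"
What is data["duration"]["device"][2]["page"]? 15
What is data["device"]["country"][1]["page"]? "/contact"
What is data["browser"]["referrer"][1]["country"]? "UK"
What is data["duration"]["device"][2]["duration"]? 516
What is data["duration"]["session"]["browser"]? "Chrome"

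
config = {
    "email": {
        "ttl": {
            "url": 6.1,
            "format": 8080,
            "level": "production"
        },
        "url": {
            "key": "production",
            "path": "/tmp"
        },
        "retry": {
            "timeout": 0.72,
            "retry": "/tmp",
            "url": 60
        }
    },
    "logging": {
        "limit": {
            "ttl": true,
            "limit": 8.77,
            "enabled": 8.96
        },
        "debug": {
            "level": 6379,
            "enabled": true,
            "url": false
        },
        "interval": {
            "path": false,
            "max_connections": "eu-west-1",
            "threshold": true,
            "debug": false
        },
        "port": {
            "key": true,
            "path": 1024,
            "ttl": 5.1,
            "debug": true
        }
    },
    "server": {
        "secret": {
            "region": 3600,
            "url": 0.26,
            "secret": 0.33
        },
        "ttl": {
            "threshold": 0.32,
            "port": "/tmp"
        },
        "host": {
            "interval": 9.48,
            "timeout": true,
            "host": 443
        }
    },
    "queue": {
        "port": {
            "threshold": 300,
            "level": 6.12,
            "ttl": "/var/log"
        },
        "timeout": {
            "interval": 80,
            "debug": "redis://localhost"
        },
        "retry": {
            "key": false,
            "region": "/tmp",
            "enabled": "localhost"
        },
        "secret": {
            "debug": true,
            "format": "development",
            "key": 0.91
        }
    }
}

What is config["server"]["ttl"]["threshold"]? 0.32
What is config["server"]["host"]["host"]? 443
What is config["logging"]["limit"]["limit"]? 8.77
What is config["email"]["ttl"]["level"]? "production"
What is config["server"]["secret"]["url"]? 0.26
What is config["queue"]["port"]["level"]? 6.12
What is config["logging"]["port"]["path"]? 1024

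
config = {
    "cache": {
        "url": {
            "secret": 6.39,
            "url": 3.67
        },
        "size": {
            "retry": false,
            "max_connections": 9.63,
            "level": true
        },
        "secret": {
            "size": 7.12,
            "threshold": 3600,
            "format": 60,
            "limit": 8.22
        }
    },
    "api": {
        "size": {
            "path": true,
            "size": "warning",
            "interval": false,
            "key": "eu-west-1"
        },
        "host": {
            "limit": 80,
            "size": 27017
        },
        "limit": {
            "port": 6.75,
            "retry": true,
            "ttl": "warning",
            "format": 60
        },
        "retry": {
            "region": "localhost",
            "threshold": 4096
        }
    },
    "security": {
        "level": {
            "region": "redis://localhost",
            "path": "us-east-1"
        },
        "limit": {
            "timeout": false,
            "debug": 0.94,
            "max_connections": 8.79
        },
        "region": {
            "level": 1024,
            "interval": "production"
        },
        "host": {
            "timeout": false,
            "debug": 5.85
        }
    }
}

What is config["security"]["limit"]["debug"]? 0.94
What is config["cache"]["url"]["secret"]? 6.39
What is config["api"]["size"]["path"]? True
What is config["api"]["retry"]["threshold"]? 4096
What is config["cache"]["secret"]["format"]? 60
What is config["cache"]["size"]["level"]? True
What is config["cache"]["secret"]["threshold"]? 3600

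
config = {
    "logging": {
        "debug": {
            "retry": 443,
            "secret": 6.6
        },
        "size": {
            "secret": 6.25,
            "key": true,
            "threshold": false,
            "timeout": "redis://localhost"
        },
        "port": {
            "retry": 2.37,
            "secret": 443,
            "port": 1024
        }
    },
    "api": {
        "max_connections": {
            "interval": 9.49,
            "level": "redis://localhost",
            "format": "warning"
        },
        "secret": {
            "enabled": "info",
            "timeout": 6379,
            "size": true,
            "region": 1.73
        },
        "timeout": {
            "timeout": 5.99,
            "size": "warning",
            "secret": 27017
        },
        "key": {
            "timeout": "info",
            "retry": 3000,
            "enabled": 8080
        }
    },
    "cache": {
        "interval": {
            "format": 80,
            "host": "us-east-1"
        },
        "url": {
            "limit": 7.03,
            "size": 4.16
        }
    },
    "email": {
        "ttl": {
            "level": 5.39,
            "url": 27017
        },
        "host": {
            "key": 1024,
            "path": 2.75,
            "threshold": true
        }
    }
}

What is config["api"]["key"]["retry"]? 3000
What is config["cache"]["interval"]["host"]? "us-east-1"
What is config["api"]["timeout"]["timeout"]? 5.99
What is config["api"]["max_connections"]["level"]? "redis://localhost"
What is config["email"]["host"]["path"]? 2.75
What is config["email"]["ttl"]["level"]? 5.39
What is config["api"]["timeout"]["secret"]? 27017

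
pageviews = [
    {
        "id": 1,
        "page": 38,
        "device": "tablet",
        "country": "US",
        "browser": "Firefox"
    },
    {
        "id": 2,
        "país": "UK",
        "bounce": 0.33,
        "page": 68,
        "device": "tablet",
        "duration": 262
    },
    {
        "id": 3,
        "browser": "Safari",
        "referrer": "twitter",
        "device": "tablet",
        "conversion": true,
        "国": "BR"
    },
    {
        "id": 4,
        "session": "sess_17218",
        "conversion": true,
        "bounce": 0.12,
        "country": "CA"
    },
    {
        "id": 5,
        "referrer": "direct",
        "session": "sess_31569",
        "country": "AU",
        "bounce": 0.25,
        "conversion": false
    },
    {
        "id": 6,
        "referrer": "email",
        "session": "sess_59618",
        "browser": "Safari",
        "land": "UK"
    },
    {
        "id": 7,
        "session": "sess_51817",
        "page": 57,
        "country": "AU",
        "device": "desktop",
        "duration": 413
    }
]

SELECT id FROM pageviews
[1, 2, 3, 4, 5, 6, 7]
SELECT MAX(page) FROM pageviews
68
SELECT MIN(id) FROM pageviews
1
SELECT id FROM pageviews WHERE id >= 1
[1, 2, 3, 4, 5, 6, 7]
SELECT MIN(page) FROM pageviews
38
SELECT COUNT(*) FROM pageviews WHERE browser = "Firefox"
1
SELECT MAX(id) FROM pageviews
7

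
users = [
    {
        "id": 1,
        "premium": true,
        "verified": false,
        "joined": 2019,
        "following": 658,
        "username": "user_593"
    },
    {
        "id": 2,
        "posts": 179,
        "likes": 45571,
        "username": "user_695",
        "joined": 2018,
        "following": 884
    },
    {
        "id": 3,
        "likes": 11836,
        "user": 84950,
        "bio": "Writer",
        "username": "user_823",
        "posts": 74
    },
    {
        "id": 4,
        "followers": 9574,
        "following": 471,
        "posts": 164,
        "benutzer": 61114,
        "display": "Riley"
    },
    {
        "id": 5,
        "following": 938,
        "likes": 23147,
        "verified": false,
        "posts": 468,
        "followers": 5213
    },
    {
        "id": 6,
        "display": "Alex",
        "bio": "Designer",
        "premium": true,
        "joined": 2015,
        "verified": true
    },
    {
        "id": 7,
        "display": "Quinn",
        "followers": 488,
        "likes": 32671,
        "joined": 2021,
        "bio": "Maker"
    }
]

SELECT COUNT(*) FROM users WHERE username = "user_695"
1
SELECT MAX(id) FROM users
7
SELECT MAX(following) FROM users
938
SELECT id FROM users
[1, 2, 3, 4, 5, 6, 7]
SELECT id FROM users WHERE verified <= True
[1, 5, 6]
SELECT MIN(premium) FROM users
True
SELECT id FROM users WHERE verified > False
[6]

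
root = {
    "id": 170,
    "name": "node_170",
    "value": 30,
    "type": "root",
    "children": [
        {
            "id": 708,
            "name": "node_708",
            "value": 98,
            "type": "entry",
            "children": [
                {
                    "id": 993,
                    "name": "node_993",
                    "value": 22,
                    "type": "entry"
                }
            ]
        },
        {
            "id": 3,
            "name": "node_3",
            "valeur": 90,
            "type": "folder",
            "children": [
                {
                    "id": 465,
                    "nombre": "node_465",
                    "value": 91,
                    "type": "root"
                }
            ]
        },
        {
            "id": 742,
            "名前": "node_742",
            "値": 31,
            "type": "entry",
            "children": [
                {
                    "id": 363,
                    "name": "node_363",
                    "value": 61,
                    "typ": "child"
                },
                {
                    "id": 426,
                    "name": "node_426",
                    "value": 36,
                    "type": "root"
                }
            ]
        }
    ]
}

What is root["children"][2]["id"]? 742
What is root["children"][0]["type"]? "entry"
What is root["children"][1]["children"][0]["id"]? 465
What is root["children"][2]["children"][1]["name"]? "node_426"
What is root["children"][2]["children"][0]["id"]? 363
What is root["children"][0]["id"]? 708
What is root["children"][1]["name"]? "node_3"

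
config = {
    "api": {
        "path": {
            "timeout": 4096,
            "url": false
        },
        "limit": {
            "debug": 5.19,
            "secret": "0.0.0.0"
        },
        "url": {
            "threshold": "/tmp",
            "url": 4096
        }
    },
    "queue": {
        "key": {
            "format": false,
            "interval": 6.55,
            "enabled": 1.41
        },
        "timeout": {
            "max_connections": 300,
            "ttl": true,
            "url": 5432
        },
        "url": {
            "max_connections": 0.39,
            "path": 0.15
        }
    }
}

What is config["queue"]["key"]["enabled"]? 1.41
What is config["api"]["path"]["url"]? False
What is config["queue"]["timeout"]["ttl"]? True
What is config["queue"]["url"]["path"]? 0.15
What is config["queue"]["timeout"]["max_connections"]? 300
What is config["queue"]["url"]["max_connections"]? 0.39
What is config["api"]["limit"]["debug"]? 5.19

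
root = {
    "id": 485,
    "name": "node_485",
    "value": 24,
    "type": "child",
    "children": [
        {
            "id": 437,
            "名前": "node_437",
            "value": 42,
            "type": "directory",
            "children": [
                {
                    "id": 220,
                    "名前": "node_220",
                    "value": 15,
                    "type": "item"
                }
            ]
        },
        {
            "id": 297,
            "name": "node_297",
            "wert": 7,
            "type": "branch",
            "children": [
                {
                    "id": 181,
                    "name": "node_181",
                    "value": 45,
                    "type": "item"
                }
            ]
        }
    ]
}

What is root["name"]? "node_485"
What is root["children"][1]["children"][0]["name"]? "node_181"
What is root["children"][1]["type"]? "branch"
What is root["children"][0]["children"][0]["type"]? "item"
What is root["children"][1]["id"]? 297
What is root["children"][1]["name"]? "node_297"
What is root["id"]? 485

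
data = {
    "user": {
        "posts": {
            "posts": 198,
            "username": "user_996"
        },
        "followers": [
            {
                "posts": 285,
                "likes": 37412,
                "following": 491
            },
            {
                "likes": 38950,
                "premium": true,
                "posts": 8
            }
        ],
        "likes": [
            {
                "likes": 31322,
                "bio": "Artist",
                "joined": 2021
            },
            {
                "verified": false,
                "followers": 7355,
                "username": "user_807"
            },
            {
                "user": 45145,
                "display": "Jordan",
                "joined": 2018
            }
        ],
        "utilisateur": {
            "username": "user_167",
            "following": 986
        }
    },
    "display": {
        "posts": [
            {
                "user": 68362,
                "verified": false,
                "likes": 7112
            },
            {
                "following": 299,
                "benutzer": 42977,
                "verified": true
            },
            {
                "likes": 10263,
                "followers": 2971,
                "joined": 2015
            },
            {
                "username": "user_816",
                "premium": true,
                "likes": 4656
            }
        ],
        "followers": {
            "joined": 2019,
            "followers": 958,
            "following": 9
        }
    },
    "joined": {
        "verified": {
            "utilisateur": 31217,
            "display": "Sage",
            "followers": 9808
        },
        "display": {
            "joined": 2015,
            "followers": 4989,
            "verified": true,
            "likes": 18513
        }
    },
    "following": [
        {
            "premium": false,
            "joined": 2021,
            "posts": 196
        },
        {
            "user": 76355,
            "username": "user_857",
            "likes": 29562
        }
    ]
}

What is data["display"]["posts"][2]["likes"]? 10263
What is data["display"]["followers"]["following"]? 9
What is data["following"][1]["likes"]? 29562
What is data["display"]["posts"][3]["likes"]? 4656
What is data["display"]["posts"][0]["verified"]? False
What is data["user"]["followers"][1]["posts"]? 8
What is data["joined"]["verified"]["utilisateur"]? 31217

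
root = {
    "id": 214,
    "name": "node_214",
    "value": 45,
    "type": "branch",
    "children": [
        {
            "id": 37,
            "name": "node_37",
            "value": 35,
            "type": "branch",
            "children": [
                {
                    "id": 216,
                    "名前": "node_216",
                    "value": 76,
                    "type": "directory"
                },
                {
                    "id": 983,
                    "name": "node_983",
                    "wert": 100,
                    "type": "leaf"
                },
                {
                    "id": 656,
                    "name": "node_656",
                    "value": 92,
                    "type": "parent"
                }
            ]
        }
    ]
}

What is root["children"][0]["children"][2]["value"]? 92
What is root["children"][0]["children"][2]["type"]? "parent"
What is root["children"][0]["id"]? 37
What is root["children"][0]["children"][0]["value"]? 76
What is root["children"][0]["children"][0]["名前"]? "node_216"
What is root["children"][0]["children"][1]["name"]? "node_983"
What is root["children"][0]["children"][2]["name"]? "node_656"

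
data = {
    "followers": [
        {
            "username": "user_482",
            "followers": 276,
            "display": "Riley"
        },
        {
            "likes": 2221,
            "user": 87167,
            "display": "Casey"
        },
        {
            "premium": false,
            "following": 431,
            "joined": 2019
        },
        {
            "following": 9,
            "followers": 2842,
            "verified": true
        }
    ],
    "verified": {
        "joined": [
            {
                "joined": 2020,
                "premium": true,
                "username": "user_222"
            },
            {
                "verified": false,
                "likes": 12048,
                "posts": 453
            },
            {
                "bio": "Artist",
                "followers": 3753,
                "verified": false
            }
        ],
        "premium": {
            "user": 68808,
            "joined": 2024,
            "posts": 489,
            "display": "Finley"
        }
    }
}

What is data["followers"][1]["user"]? 87167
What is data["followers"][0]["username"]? "user_482"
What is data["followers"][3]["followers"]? 2842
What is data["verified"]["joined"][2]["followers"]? 3753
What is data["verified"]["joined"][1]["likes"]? 12048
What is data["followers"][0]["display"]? "Riley"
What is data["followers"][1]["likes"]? 2221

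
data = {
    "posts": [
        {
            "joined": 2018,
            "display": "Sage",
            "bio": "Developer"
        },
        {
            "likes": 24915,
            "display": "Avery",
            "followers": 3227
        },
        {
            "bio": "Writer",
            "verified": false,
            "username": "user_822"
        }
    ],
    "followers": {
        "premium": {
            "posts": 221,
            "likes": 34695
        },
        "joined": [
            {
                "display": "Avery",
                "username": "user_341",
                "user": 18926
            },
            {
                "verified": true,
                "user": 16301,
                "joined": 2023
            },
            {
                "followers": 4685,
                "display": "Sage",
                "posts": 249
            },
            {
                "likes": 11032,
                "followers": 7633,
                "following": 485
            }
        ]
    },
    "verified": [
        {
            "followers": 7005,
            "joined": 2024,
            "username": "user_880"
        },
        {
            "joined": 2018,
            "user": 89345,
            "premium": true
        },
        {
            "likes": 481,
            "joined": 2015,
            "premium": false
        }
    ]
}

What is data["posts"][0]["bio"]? "Developer"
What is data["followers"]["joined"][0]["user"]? 18926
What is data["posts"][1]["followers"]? 3227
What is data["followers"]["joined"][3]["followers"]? 7633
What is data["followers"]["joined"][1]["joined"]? 2023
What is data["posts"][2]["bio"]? "Writer"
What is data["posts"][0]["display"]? "Sage"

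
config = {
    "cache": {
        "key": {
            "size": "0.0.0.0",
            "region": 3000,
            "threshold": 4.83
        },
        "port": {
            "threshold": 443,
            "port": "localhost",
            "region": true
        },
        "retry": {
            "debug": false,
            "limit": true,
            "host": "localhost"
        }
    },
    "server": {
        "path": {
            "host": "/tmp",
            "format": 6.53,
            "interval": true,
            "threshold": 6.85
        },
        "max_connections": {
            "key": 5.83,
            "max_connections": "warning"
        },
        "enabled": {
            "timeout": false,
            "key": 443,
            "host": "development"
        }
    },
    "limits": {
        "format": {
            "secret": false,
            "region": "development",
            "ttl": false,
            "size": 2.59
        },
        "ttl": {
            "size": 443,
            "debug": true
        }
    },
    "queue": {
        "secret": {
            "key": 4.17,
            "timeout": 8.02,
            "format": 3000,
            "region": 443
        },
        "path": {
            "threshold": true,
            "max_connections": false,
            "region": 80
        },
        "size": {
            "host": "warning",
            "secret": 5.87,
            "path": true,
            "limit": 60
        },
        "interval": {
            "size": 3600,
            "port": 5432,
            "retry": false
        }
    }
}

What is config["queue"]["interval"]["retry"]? False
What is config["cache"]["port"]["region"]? True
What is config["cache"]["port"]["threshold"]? 443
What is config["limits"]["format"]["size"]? 2.59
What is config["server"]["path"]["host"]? "/tmp"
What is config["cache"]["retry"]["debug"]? False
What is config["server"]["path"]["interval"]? True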